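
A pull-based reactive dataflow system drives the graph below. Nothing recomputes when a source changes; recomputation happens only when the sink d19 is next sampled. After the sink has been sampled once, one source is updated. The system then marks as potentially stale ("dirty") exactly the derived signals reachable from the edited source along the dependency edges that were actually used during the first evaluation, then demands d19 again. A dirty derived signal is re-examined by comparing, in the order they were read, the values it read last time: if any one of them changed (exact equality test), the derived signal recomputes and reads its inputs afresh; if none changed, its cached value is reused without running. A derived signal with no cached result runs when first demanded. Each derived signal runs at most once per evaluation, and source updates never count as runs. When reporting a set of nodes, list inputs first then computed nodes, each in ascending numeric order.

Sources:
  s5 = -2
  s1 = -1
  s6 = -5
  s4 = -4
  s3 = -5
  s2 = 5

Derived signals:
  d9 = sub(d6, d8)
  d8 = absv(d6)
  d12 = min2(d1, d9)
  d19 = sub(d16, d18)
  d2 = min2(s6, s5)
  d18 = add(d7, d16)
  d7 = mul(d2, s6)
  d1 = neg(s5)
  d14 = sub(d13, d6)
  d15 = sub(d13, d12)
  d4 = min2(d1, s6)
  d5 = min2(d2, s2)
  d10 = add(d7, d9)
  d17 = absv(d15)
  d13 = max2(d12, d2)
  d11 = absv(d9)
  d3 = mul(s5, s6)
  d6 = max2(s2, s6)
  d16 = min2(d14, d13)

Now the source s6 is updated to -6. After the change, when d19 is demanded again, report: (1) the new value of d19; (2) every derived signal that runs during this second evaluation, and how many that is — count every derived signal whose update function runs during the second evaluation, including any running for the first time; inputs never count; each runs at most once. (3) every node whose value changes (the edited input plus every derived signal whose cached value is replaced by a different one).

New value of d19: -36.
Derived signals that run: d2, d6, d7, d13, d18, d19 — 6 in total.
Values that change: s6, d2, d7, d18, d19.
Key observation: the cutoff stops propagation at d8 — its inputs' values are unchanged, so it reuses its cache.

First evaluation (everything demanded from the output):
  d1 = neg(-2) = 2
  d2 = min2(-5, -2) = -5
  d6 = max2(5, -5) = 5
  d7 = mul(-5, -5) = 25
  d8 = absv(5) = 5
  d9 = sub(5, 5) = 0
  d12 = min2(2, 0) = 0
  d13 = max2(0, -5) = 0
  d14 = sub(0, 5) = -5
  d16 = min2(-5, 0) = -5
  d18 = add(25, -5) = 20
  d19 = sub(-5, 20) = -25

Propagation after the edit:
  d2: runs — s6 -5->-6; result -6.
  d6: runs — s6 -5->-6; result 5 (same value as before).
  d7: runs — d2 -5->-6; s6 -5->-6; result 36.
  d8: checked — values it read are unchanged (d6 unchanged); reused cached 5 without running.
  d9: checked — values it read are unchanged (d6 unchanged, d8 unchanged); reused cached 0 without running.
  d12: checked — values it read are unchanged (d1 unchanged, d9 unchanged); reused cached 0 without running.
  d13: runs — d2 -5->-6; result 0 (same value as before).
  d14: checked — values it read are unchanged (d13 unchanged, d6 unchanged); reused cached -5 without running.
  d16: checked — values it read are unchanged (d14 unchanged, d13 unchanged); reused cached -5 without running.
  d18: runs — d7 25->36; result 31.
  d19: runs — d18 20->31; result -36.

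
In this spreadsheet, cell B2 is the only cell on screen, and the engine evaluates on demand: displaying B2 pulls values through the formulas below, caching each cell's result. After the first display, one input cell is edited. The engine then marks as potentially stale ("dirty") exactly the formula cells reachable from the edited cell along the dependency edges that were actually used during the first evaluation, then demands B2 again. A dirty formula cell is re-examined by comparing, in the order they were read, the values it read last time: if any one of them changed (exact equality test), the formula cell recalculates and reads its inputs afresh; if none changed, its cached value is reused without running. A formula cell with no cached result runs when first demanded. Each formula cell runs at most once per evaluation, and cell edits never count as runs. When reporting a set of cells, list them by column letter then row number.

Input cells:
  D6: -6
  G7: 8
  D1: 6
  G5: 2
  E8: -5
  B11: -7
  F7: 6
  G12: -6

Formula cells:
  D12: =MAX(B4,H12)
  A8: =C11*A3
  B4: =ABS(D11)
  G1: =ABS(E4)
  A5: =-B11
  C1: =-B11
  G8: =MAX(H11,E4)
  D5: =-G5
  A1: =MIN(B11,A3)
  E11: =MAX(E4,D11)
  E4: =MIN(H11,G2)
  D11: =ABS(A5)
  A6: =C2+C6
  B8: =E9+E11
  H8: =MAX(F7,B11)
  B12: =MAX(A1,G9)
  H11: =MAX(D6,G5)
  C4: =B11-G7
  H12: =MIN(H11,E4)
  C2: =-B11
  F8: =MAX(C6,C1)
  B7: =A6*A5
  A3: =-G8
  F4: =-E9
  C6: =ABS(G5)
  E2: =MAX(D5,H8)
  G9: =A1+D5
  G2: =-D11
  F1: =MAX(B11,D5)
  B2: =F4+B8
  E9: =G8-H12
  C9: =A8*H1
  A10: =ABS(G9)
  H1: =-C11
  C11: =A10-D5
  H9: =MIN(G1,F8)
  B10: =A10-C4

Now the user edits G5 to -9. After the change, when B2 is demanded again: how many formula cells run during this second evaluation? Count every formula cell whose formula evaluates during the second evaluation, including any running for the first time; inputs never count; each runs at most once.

Run set: B2, B8, E4, E9, F4, G8, H11, H12 (8 run).
The important point: at E11 every value read last time is unchanged, so the dirty flag clears without a run.

Initial pass — values computed on the first demand:
  A5 = -(-7) = 7
  D11 = ABS(7) = 7
  G2 = -(7) = -7
  H11 = MAX(-6, 2) = 2
  E4 = MIN(2, -7) = -7
  E11 = MAX(-7, 7) = 7
  G8 = MAX(2, -7) = 2
  H12 = MIN(2, -7) = -7
  E9 = 2 - -7 = 9
  B8 = 9 + 7 = 16
  F4 = -(9) = -9
  B2 = -9 + 16 = 7

Second demand — change propagation:
  H11: re-runs because G5 2->-9; new result -6.
  E4: re-runs because H11 2->-6; new result -7 (unchanged).
  E11: re-examined; everything it read last time is the same (E4 unchanged, D11 unchanged) — cache 7 kept, no run.
  G8: re-runs because H11 2->-6; new result -6.
  H12: re-runs because H11 2->-6; new result -7 (unchanged).
  E9: re-runs because G8 2->-6; new result 1.
  B8: re-runs because E9 9->1; new result 8.
  F4: re-runs because E9 9->1; new result -1.
  B2: re-runs because F4 -9->-1; B8 16->8; new result 7 (unchanged).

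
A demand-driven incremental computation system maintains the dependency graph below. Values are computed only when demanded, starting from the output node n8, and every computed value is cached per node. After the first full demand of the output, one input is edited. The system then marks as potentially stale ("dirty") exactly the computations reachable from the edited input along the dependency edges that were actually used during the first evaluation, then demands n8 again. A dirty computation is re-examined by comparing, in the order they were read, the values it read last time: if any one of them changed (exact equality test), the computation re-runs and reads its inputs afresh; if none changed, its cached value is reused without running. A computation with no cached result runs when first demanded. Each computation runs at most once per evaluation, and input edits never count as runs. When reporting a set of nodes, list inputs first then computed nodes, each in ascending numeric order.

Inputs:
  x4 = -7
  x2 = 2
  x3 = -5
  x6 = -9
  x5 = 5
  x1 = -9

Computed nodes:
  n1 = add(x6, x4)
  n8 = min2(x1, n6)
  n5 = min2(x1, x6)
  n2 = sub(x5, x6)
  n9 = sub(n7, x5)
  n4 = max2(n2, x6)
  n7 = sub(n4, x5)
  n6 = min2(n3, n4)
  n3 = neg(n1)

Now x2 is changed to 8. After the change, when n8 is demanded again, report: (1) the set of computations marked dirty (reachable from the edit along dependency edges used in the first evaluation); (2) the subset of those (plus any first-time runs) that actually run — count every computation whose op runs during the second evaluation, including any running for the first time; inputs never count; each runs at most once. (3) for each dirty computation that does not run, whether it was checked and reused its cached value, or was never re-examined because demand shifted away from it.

Marked dirty: none.
Computations that run: none — 0 in total.
Every dirty computation ran.
Key observation: x2 is never demanded by the output, so the edit triggers no recomputation at all.

First evaluation (everything demanded from the output):
  n1 = add(-9, -7) = -16
  n2 = sub(5, -9) = 14
  n3 = neg(-16) = 16
  n4 = max2(14, -9) = 14
  n6 = min2(16, 14) = 14
  n8 = min2(-9, 14) = -9

Propagation after the edit:
  x2 feeds no computation that the output demands — nothing is marked dirty and nothing runs.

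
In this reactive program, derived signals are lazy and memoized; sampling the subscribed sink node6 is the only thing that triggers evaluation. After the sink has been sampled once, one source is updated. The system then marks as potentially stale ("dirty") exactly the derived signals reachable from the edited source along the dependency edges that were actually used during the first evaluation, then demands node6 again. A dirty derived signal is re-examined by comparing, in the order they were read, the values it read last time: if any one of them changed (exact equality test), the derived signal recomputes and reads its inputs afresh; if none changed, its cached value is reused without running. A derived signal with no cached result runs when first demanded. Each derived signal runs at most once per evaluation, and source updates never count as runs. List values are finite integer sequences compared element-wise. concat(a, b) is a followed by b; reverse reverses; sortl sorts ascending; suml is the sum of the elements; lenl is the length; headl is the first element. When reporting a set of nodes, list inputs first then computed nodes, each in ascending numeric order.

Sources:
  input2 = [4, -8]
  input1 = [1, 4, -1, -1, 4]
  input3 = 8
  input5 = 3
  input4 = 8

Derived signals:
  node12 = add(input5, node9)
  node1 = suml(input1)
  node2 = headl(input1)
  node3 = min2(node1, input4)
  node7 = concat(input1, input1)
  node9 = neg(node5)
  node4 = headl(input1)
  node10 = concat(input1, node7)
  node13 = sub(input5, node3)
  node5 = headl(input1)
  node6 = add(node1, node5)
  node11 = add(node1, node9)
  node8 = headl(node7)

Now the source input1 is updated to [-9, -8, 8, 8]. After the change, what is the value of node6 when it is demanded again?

Demanding node6 again yields -10.

First demand of the output computes:
  node1 = suml([1, 4, -1, -1, 4]) = 7
  node5 = headl([1, 4, -1, -1, 4]) = 1
  node6 = add(7, 1) = 8

After the edit, cleaning proceeds:
  node1: a read changed (input1 [1, 4, -1, -1, 4]->[-9, -8, 8, 8]) — executes, giving -1.
  node5: a read changed (input1 [1, 4, -1, -1, 4]->[-9, -8, 8, 8]) — executes, giving -9.
  node6: a read changed (node1 7->-1; node5 1->-9) — executes, giving -10.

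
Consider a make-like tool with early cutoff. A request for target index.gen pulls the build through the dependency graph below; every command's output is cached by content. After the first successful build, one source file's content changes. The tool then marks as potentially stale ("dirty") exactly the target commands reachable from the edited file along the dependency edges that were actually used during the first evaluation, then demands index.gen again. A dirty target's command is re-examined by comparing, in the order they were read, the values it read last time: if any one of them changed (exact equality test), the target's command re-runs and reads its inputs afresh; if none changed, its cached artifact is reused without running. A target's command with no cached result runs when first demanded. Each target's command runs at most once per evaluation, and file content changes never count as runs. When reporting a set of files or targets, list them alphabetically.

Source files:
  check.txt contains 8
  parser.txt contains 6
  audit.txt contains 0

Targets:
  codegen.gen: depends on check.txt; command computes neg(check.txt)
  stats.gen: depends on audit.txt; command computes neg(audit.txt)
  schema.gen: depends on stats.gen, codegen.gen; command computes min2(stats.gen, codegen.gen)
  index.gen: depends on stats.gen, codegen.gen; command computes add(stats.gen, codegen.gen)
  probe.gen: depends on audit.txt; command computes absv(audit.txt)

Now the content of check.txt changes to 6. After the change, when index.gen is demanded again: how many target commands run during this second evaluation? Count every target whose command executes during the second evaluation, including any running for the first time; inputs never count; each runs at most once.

2 target commands run: codegen.gen, index.gen.

First demand of the output computes:
  codegen.gen = neg(8) = -8
  stats.gen = neg(0) = 0
  index.gen = add(0, -8) = -8

After the edit, cleaning proceeds:
  codegen.gen: a read changed (check.txt 8->6) — executes, giving -6.
  index.gen: a read changed (codegen.gen -8->-6) — executes, giving -6.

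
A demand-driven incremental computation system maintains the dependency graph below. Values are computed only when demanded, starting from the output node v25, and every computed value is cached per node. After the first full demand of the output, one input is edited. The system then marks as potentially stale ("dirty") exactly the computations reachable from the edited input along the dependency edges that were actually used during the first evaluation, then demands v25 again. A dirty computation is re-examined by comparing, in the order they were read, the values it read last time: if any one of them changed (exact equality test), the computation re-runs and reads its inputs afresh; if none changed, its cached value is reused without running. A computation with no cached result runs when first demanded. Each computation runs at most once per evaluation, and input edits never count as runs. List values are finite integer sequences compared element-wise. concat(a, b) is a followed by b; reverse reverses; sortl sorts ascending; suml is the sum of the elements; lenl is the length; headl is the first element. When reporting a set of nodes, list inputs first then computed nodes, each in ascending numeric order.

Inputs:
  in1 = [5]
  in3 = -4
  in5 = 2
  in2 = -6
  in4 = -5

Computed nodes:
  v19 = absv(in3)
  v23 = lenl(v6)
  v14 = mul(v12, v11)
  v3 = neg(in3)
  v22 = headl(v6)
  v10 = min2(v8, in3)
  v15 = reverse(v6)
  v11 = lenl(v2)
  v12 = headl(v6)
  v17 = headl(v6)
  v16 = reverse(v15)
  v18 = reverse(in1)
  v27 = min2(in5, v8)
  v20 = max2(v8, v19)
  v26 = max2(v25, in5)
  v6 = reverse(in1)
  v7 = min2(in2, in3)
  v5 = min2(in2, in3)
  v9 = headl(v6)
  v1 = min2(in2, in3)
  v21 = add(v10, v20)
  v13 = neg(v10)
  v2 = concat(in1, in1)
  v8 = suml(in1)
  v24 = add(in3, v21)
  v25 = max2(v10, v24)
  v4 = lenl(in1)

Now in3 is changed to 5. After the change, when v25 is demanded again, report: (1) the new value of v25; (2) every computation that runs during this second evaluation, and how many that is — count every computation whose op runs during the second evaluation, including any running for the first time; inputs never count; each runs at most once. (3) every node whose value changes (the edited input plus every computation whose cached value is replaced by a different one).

New value of v25: 15.
Computations that run: v10, v19, v20, v21, v24, v25 — 6 in total.
Values that change: in3, v10, v19, v21, v24, v25.

First evaluation (everything demanded from the output):
  v8 = suml([5]) = 5
  v10 = min2(5, -4) = -4
  v19 = absv(-4) = 4
  v20 = max2(5, 4) = 5
  v21 = add(-4, 5) = 1
  v24 = add(-4, 1) = -3
  v25 = max2(-4, -3) = -3

Propagation after the edit:
  v10: runs — in3 -4->5; result 5.
  v19: runs — in3 -4->5; result 5.
  v20: runs — v19 4->5; result 5 (same value as before).
  v21: runs — v10 -4->5; result 10.
  v24: runs — in3 -4->5; v21 1->10; result 15.
  v25: runs — v10 -4->5; v24 -3->15; result 15.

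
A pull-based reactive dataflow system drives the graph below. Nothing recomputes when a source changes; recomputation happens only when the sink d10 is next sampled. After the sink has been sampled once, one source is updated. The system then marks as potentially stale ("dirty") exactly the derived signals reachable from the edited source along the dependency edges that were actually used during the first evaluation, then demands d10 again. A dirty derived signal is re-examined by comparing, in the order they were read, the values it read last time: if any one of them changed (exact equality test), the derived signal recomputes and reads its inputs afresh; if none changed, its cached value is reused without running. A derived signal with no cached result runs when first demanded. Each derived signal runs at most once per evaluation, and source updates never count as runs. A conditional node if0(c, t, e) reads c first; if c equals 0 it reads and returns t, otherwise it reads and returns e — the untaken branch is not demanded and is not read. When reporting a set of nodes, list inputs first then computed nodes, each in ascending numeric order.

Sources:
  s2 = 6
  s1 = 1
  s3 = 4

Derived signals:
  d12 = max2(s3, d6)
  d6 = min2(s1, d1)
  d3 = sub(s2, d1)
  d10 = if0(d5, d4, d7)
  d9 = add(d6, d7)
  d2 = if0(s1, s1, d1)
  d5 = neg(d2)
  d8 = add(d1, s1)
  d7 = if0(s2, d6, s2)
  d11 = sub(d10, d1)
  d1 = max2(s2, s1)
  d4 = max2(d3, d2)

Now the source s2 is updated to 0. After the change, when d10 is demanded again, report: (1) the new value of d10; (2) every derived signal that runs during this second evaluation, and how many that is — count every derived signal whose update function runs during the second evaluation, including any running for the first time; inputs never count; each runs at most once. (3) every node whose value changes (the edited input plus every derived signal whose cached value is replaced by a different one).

New value of d10: 1.
Derived signals that run: d1, d2, d5, d6, d7, d10 — 6 in total.
Values that change: s2, d1, d2, d5, d7, d10.
Key observation: a condition flipped, so demand reaches new nodes — d6 runs for the first time.

First evaluation (everything demanded from the output):
  d1 = max2(6, 1) = 6
  d2 = if0(s1=1 -> else branch d1) = 6
  d5 = neg(6) = -6
  d7 = if0(s2=6 -> else branch s2) = 6
  d10 = if0(d5=-6 -> else branch d7) = 6

Propagation after the edit:
  d1: runs — s2 6->0; result 1.
  d2: runs — d1 6->1; result 1.
  d5: runs — d2 6->1; result -1.
  d6: demanded for the first time — runs, produces 1.
  d7: runs — s2 6->0; s2 6->0; result 1.
  d10: runs — d5 -6->-1; d7 6->1; result 1.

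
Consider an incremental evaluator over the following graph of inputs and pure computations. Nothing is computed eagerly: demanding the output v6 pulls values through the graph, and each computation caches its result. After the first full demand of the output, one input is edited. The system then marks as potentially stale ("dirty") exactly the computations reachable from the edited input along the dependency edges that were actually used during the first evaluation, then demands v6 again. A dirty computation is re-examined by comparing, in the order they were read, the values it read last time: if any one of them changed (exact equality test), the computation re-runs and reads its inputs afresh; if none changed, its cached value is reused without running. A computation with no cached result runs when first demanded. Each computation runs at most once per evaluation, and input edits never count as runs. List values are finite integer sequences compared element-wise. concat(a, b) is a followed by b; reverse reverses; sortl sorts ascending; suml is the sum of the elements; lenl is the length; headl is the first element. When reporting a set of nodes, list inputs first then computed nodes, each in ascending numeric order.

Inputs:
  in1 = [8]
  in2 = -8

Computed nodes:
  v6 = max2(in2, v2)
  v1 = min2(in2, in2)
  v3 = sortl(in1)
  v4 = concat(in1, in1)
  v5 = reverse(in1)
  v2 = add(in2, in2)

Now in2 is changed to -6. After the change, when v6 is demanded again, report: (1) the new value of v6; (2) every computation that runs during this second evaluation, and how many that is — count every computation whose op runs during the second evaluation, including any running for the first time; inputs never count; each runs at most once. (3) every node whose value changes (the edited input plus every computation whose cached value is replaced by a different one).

Initial pass — values computed on the first demand:
  v2 = add(-8, -8) = -16
  v6 = max2(-8, -16) = -8

Second demand — change propagation:
  v2: re-runs because in2 -8->-6; in2 -8->-6; new result -12.
  v6: re-runs because in2 -8->-6; v2 -16->-12; new result -6.

v6 now evaluates to -6.
Run set: v2, v6 (2 run).
Changed values: in2, v2, v6.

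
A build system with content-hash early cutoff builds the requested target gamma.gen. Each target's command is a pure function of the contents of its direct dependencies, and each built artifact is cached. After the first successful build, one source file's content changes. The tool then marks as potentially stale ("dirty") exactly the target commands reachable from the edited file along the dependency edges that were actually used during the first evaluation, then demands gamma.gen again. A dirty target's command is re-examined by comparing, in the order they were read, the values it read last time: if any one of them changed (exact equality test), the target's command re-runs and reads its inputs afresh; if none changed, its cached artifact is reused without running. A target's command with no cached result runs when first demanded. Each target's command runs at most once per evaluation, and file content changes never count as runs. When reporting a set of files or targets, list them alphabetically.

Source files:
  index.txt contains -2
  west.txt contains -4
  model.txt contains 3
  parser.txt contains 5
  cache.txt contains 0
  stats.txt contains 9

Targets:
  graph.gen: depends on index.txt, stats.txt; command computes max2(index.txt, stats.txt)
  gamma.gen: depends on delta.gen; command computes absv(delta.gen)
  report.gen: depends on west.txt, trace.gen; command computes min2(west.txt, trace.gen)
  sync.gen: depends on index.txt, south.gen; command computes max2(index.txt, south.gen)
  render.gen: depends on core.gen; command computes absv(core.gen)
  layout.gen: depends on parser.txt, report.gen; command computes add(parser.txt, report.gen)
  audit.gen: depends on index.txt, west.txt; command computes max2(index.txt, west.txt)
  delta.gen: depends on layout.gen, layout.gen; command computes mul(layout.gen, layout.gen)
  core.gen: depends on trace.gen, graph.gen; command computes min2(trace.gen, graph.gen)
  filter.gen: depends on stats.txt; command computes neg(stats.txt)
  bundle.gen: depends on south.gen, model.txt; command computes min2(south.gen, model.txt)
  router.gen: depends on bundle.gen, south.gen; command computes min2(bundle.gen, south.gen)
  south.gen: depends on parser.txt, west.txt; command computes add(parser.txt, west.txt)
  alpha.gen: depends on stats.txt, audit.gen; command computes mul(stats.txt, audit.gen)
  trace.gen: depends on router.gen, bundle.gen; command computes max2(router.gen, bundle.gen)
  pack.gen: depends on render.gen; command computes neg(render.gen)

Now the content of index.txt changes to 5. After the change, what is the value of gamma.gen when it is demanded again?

New value of gamma.gen: 1.
Key observation: index.txt is never demanded by the output, so the edit triggers no recomputation at all.

First evaluation (everything demanded from the output):
  south.gen = add(5, -4) = 1
  bundle.gen = min2(1, 3) = 1
  router.gen = min2(1, 1) = 1
  trace.gen = max2(1, 1) = 1
  report.gen = min2(-4, 1) = -4
  layout.gen = add(5, -4) = 1
  delta.gen = mul(1, 1) = 1
  gamma.gen = absv(1) = 1

Propagation after the edit:
  index.txt feeds no computation that the output demands — nothing is marked dirty and nothing runs.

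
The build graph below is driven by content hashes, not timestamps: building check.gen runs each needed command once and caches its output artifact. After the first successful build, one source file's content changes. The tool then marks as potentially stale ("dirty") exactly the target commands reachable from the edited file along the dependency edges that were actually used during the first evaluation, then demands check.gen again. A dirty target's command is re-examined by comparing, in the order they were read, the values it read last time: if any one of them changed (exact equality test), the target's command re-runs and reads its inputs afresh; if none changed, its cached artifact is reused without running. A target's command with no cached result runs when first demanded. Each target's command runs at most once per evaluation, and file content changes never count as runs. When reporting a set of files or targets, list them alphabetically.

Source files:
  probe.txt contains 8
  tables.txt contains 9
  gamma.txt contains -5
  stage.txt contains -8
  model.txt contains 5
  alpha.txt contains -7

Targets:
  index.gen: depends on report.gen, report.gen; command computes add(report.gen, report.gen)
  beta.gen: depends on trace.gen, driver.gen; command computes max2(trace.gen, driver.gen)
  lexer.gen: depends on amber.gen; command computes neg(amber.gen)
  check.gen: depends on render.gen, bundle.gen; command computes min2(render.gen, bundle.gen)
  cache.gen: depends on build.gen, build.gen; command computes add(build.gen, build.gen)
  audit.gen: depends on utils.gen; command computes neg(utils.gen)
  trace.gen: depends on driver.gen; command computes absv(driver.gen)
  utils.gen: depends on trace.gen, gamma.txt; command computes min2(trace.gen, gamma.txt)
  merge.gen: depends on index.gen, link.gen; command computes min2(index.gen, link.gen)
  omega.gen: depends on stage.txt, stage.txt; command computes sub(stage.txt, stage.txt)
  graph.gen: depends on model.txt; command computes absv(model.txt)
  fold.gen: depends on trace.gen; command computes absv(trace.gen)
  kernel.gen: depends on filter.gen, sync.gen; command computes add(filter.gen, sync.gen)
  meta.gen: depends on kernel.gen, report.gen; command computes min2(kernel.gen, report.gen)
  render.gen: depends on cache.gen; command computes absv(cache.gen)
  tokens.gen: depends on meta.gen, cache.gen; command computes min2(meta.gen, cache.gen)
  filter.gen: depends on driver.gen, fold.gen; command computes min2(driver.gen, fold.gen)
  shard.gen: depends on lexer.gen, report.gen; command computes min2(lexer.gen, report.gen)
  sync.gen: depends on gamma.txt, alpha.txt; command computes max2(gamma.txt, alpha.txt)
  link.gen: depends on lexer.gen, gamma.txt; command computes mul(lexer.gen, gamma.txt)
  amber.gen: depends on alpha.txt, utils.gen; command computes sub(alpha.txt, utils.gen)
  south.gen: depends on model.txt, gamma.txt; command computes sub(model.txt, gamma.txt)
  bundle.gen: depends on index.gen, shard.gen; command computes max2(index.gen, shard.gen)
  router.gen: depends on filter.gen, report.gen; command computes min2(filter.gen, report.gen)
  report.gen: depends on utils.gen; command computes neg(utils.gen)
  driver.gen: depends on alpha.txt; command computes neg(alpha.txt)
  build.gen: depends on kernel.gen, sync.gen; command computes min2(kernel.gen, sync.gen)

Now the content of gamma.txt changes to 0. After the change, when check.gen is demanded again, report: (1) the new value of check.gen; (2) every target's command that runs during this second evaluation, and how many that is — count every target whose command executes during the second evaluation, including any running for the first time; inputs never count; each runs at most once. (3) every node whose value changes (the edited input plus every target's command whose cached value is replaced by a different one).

Initial pass — values computed on the first demand:
  driver.gen = neg(-7) = 7
  sync.gen = max2(-5, -7) = -5
  trace.gen = absv(7) = 7
  fold.gen = absv(7) = 7
  filter.gen = min2(7, 7) = 7
  kernel.gen = add(7, -5) = 2
  build.gen = min2(2, -5) = -5
  cache.gen = add(-5, -5) = -10
  render.gen = absv(-10) = 10
  utils.gen = min2(7, -5) = -5
  amber.gen = sub(-7, -5) = -2
  lexer.gen = neg(-2) = 2
  report.gen = neg(-5) = 5
  index.gen = add(5, 5) = 10
  shard.gen = min2(2, 5) = 2
  bundle.gen = max2(10, 2) = 10
  check.gen = min2(10, 10) = 10

Second demand — change propagation:
  sync.gen: re-runs because gamma.txt -5->0; new result 0.
  kernel.gen: re-runs because sync.gen -5->0; new result 7.
  build.gen: re-runs because kernel.gen 2->7; sync.gen -5->0; new result 0.
  cache.gen: re-runs because build.gen -5->0; build.gen -5->0; new result 0.
  render.gen: re-runs because cache.gen -10->0; new result 0.
  utils.gen: re-runs because gamma.txt -5->0; new result 0.
  amber.gen: re-runs because utils.gen -5->0; new result -7.
  lexer.gen: re-runs because amber.gen -2->-7; new result 7.
  report.gen: re-runs because utils.gen -5->0; new result 0.
  index.gen: re-runs because report.gen 5->0; report.gen 5->0; new result 0.
  shard.gen: re-runs because lexer.gen 2->7; report.gen 5->0; new result 0.
  bundle.gen: re-runs because index.gen 10->0; shard.gen 2->0; new result 0.
  check.gen: re-runs because render.gen 10->0; bundle.gen 10->0; new result 0.

check.gen now evaluates to 0.
Run set: amber.gen, build.gen, bundle.gen, cache.gen, check.gen, index.gen, kernel.gen, lexer.gen, render.gen, report.gen, shard.gen, sync.gen, utils.gen (13 run).
Changed values: amber.gen, build.gen, bundle.gen, cache.gen, check.gen, gamma.txt, index.gen, kernel.gen, lexer.gen, render.gen, report.gen, shard.gen, sync.gen, utils.gen.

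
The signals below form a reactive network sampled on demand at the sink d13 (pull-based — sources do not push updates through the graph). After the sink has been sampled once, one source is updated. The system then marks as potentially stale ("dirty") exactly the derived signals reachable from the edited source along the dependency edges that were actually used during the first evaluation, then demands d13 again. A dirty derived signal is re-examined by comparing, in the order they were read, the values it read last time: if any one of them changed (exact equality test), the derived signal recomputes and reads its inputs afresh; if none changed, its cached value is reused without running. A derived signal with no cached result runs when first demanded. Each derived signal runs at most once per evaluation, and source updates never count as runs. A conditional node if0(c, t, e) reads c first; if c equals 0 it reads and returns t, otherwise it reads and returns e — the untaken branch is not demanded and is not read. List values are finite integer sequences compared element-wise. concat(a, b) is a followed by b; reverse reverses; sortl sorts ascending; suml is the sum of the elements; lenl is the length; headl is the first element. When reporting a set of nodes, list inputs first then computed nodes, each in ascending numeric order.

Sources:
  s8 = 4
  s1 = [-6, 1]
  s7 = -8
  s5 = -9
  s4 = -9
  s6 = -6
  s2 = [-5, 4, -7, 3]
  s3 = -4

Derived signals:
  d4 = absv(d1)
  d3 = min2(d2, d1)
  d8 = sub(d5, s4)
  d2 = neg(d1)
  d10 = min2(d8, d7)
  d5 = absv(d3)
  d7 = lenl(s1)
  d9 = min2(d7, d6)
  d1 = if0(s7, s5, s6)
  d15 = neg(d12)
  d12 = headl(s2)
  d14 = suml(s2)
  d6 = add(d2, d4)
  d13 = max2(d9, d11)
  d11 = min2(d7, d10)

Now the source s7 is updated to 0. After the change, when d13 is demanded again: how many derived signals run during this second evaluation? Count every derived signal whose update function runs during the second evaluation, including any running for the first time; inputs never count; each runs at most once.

Run set: d1, d2, d3, d4, d5, d6, d8, d9, d10 (9 run).
The important point: at d11 every value read last time is unchanged, so the dirty flag clears without a run.

Initial pass — values computed on the first demand:
  d1 = if0(s7=-8 -> else branch s6) = -6
  d2 = neg(-6) = 6
  d3 = min2(6, -6) = -6
  d4 = absv(-6) = 6
  d5 = absv(-6) = 6
  d6 = add(6, 6) = 12
  d7 = lenl([-6, 1]) = 2
  d8 = sub(6, -9) = 15
  d9 = min2(2, 12) = 2
  d10 = min2(15, 2) = 2
  d11 = min2(2, 2) = 2
  d13 = max2(2, 2) = 2

Second demand — change propagation:
  d1: re-runs because s7 -8->0; new result -9.
  d2: re-runs because d1 -6->-9; new result 9.
  d3: re-runs because d2 6->9; d1 -6->-9; new result -9.
  d4: re-runs because d1 -6->-9; new result 9.
  d5: re-runs because d3 -6->-9; new result 9.
  d6: re-runs because d2 6->9; d4 6->9; new result 18.
  d8: re-runs because d5 6->9; new result 18.
  d9: re-runs because d6 12->18; new result 2 (unchanged).
  d10: re-runs because d8 15->18; new result 2 (unchanged).
  d11: re-examined; everything it read last time is the same (d7 unchanged, d10 unchanged) — cache 2 kept, no run.
  d13: re-examined; everything it read last time is the same (d9 unchanged, d11 unchanged) — cache 2 kept, no run.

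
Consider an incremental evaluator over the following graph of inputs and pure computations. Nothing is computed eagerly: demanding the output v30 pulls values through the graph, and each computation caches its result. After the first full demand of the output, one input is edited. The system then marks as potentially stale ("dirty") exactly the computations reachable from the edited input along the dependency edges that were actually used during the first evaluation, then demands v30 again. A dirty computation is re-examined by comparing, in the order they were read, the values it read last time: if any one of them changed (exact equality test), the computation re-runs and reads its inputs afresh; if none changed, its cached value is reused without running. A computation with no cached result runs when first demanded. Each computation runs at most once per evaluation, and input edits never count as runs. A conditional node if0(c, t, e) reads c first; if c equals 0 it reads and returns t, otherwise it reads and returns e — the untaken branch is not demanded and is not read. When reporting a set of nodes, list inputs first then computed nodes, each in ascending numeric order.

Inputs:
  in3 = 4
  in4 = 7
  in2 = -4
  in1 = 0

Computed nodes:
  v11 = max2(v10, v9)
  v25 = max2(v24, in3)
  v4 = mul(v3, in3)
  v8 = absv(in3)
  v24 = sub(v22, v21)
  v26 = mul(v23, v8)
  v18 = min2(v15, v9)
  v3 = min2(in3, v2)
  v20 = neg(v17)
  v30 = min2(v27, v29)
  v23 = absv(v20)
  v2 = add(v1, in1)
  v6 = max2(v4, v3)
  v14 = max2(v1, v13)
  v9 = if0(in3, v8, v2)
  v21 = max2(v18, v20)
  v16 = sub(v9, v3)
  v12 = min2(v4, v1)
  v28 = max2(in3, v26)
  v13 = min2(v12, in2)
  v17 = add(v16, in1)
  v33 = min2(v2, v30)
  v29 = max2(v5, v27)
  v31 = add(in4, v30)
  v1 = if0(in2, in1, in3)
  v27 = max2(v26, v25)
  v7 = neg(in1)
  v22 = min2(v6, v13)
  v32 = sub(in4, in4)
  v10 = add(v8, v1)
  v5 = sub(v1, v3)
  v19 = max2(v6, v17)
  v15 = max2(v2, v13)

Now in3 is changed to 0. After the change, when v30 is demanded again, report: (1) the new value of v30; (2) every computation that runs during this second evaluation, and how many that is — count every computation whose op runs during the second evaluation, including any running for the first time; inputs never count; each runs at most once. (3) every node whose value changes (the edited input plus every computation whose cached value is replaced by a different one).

v30 now evaluates to 0.
Run set: v1, v2, v3, v4, v5, v6, v8, v9, v12, v13, v15, v16, v18, v21, v22, v24, v25, v26, v27, v29, v30 (21 run).
Changed values: in3, v1, v2, v3, v4, v6, v8, v9, v12, v15, v18, v21, v24, v25, v27, v29, v30.
The important point: at v17 every value read last time is unchanged, so the dirty flag clears without a run.

Initial pass — values computed on the first demand:
  v1 = if0(in2=-4 -> else branch in3) = 4
  v2 = add(4, 0) = 4
  v3 = min2(4, 4) = 4
  v4 = mul(4, 4) = 16
  v5 = sub(4, 4) = 0
  v6 = max2(16, 4) = 16
  v8 = absv(4) = 4
  v9 = if0(in3=4 -> else branch v2) = 4
  v12 = min2(16, 4) = 4
  v13 = min2(4, -4) = -4
  v15 = max2(4, -4) = 4
  v16 = sub(4, 4) = 0
  v17 = add(0, 0) = 0
  v18 = min2(4, 4) = 4
  v20 = neg(0) = 0
  v21 = max2(4, 0) = 4
  v22 = min2(16, -4) = -4
  v23 = absv(0) = 0
  v24 = sub(-4, 4) = -8
  v25 = max2(-8, 4) = 4
  v26 = mul(0, 4) = 0
  v27 = max2(0, 4) = 4
  v29 = max2(0, 4) = 4
  v30 = min2(4, 4) = 4

Second demand — change propagation:
  v1: re-runs because in3 4->0; new result 0.
  v2: re-runs because v1 4->0; new result 0.
  v3: re-runs because in3 4->0; v2 4->0; new result 0.
  v4: re-runs because v3 4->0; in3 4->0; new result 0.
  v5: re-runs because v1 4->0; v3 4->0; new result 0 (unchanged).
  v6: re-runs because v4 16->0; v3 4->0; new result 0.
  v8: re-runs because in3 4->0; new result 0.
  v9: re-runs because in3 4->0; v2 4->0; new result 0.
  v12: re-runs because v4 16->0; v1 4->0; new result 0.
  v13: re-runs because v12 4->0; new result -4 (unchanged).
  v15: re-runs because v2 4->0; new result 0.
  v16: re-runs because v9 4->0; v3 4->0; new result 0 (unchanged).
  v17: re-examined; everything it read last time is the same (v16 unchanged, in1 unchanged) — cache 0 kept, no run.
  v18: re-runs because v15 4->0; v9 4->0; new result 0.
  v20: re-examined; everything it read last time is the same (v17 unchanged) — cache 0 kept, no run.
  v21: re-runs because v18 4->0; new result 0.
  v22: re-runs because v6 16->0; new result -4 (unchanged).
  v23: re-examined; everything it read last time is the same (v20 unchanged) — cache 0 kept, no run.
  v24: re-runs because v21 4->0; new result -4.
  v25: re-runs because v24 -8->-4; in3 4->0; new result 0.
  v26: re-runs because v8 4->0; new result 0 (unchanged).
  v27: re-runs because v25 4->0; new result 0.
  v29: re-runs because v27 4->0; new result 0.
  v30: re-runs because v27 4->0; v29 4->0; new result 0.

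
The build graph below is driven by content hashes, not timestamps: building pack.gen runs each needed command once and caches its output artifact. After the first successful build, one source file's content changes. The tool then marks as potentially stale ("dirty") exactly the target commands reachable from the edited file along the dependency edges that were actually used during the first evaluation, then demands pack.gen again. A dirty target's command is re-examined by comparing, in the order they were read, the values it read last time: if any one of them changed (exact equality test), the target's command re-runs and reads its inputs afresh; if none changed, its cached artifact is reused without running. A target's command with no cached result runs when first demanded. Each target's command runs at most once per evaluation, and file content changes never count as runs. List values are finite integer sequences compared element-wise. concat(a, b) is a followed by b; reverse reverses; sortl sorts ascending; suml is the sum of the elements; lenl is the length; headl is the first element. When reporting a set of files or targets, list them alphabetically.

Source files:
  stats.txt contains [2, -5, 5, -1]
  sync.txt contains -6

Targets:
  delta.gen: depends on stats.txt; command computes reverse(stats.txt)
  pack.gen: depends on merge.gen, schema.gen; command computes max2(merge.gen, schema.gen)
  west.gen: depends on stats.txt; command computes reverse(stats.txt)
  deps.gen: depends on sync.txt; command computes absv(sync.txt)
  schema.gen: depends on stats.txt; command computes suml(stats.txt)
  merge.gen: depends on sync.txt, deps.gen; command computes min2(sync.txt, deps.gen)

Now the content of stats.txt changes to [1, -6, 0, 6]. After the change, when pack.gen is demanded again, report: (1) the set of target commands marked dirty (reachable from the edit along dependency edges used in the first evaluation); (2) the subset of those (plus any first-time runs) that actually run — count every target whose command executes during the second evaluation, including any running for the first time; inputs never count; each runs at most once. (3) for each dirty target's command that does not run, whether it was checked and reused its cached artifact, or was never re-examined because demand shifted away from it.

Dirty set: pack.gen, schema.gen.
Run set: schema.gen (1 run).
Re-examined without running (cache reused): pack.gen.
The important point: schema.gen recomputes to an identical value, and the output ends up unchanged.

Initial pass — values computed on the first demand:
  deps.gen = absv(-6) = 6
  merge.gen = min2(-6, 6) = -6
  schema.gen = suml([2, -5, 5, -1]) = 1
  pack.gen = max2(-6, 1) = 1

Second demand — change propagation:
  schema.gen: re-runs because stats.txt [2, -5, 5, -1]->[1, -6, 0, 6]; new result 1 (unchanged).
  pack.gen: re-examined; everything it read last time is the same (merge.gen unchanged, schema.gen unchanged) — cache 1 kept, no run.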